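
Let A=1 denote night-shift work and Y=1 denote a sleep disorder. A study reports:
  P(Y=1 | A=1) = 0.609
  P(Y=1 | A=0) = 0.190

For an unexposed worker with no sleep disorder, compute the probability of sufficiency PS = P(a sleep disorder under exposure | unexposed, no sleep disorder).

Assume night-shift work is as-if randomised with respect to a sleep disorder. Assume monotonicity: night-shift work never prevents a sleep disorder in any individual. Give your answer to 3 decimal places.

PS ≈ 0.517

Let p₁ = 0.609, p₀ = 0.19.
Under exogeneity and monotonicity, PS = (p₁ − p₀) / (1 − p₀).
PS = (0.609 − 0.19) / (1 − 0.19) = 0.419 / 0.81 ≈ 0.5173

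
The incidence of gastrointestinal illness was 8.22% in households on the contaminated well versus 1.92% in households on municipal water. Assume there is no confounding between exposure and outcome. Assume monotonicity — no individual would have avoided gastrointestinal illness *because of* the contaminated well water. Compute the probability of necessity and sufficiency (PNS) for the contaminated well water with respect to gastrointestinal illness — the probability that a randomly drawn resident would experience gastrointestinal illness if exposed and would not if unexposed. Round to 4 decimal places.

PNS ≈ 0.0630

p₁ = 0.0822, p₀ = 0.0192.
Under exogeneity and monotonicity, PNS = p₁ − p₀.
PNS = 0.0822 − 0.0192 = 0.063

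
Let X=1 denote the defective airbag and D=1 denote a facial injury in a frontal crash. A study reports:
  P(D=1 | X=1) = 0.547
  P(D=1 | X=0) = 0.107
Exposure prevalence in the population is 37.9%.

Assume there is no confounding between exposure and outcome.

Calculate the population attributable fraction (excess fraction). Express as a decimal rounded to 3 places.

Let p₁ = 0.547, p₀ = 0.107.
Overall risk P(Y=1) = π·p₁ + (1−π)·p₀ = 0.379×0.547 + 0.621×0.107 = 0.27376.
Under exogeneity, PAF = [P(Y=1) − p₀] / P(Y=1).
PAF = (0.27376 − 0.107) / 0.27376 ≈ 0.6091

PAF ≈ 0.609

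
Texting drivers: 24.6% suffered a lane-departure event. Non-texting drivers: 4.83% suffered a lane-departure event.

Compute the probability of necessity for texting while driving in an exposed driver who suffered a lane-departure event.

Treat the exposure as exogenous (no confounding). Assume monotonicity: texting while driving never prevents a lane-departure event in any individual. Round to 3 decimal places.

p₁ = 0.246, p₀ = 0.0483.
Under exogeneity and monotonicity, PN = (p₁ − p₀) / p₁.
PN = (0.246 − 0.0483) / 0.246 = 0.1977 / 0.246 ≈ 0.8037

PN ≈ 0.804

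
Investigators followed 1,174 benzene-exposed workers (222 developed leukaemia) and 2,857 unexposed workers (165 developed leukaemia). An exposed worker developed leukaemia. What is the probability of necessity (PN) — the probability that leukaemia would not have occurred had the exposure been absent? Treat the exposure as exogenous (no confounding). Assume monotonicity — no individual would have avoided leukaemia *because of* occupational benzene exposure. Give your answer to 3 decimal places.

p₁ = P(outcome | exposed) = 222/1174 = 0.1891
p₀ = P(outcome | unexposed) = 165/2857 = 0.057753
Under exogeneity and monotonicity, PN = (p₁ − p₀) / p₁.
PN = (0.1891 − 0.057753) / 0.1891 = 0.13134 / 0.1891 ≈ 0.6946

PN ≈ 0.695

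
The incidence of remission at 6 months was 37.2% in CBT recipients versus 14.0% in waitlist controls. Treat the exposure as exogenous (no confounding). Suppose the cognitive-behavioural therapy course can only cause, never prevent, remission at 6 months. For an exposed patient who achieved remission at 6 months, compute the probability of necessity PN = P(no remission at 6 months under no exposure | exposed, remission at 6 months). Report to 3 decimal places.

p₁ = 0.372, p₀ = 0.14.
Under exogeneity and monotonicity, PN = (p₁ − p₀) / p₁.
PN = (0.372 − 0.14) / 0.372 = 0.232 / 0.372 ≈ 0.6237

PN ≈ 0.624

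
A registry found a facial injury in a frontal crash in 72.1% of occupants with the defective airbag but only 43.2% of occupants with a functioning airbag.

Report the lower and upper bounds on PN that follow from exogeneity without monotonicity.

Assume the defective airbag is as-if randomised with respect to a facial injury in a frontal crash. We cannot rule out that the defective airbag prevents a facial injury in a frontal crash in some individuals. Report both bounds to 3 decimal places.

0.401 ≤ PN ≤ 0.788

p₁ = 0.721, p₀ = 0.432.
Under exogeneity alone the bounds on PN are max{0,(p₁−p₀)/p₁} ≤ PN ≤ min{1,(1−p₀)/p₁}.
  lower = (p₁ − p₀)/p₁ = 0.289 / 0.721 ≈ 0.4008
  upper = min{1, (1 − p₀)/p₁} = 0.568 / 0.721 ≈ 0.7878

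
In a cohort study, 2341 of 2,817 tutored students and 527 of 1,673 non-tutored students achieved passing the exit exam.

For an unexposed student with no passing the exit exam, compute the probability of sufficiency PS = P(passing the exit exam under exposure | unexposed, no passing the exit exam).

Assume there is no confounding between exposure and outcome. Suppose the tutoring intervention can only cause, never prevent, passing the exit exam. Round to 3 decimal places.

PS ≈ 0.753

p₁ = P(outcome | exposed) = 2341/2817 = 0.83103
p₀ = P(outcome | unexposed) = 527/1673 = 0.315
Under exogeneity and monotonicity, PS = (p₁ − p₀) / (1 − p₀).
PS = (0.83103 − 0.315) / (1 − 0.315) = 0.51602 / 0.685 ≈ 0.7533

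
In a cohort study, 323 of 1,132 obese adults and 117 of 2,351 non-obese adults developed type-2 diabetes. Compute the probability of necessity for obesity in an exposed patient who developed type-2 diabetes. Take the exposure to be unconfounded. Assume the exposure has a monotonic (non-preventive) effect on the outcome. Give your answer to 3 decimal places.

p₁ = P(outcome | exposed) = 323/1132 = 0.28534
p₀ = P(outcome | unexposed) = 117/2351 = 0.049766
Under exogeneity and monotonicity, PN = (p₁ − p₀) / p₁.
PN = (0.28534 − 0.049766) / 0.28534 = 0.23557 / 0.28534 ≈ 0.8256

PN ≈ 0.826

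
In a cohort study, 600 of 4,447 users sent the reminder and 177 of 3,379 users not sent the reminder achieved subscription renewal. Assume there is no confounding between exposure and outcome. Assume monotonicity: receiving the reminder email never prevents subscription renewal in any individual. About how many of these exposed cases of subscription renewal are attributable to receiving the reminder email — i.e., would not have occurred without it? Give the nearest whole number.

about 367 cases

p₁ = P(outcome | exposed) = 600/4447 = 0.13492
p₀ = P(outcome | unexposed) = 177/3379 = 0.052382
PN = (p₁ − p₀)/p₁ = (0.13492 − 0.052382) / 0.13492 ≈ 0.61176.
Attributable cases ≈ PN × (exposed cases) = 0.61176 × 600 ≈ 367.06.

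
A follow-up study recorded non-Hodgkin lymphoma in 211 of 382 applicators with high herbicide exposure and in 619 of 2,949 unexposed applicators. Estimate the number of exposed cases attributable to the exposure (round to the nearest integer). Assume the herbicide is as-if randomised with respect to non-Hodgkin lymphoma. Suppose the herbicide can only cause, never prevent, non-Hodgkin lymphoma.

about 131 cases

p₁ = P(outcome | exposed) = 211/382 = 0.55236
p₀ = P(outcome | unexposed) = 619/2949 = 0.2099
PN = (p₁ − p₀)/p₁ = (0.55236 − 0.2099) / 0.55236 ≈ 0.61999.
Attributable cases ≈ PN × (exposed cases) = 0.61999 × 211 ≈ 130.82.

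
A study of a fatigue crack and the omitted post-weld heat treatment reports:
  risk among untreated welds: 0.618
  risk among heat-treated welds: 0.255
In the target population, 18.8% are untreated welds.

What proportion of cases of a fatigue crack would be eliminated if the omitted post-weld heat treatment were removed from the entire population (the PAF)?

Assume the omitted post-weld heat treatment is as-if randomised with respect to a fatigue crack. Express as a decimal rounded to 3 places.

Let p₁ = 0.618, p₀ = 0.255.
Overall risk P(Y=1) = π·p₁ + (1−π)·p₀ = 0.188×0.618 + 0.812×0.255 = 0.32324.
Under exogeneity, PAF = [P(Y=1) − p₀] / P(Y=1).
PAF = (0.32324 − 0.255) / 0.32324 ≈ 0.2111

PAF ≈ 0.211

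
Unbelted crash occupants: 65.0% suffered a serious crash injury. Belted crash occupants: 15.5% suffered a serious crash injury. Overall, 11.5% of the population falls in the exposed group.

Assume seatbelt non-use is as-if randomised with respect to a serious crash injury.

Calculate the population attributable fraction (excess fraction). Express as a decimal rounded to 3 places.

p₁ = 0.65, p₀ = 0.155.
Overall risk P(Y=1) = π·p₁ + (1−π)·p₀ = 0.115×0.65 + 0.885×0.155 = 0.21193.
Under exogeneity, PAF = [P(Y=1) − p₀] / P(Y=1).
PAF = (0.21193 − 0.155) / 0.21193 ≈ 0.2686

PAF ≈ 0.269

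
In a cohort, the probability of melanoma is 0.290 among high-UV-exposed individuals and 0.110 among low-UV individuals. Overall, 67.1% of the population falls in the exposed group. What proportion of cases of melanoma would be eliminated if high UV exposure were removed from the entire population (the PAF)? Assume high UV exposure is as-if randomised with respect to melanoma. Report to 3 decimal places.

PAF ≈ 0.523

Let p₁ = 0.29, p₀ = 0.11.
Overall risk P(Y=1) = π·p₁ + (1−π)·p₀ = 0.671×0.29 + 0.329×0.11 = 0.23078.
Under exogeneity, PAF = [P(Y=1) − p₀] / P(Y=1).
PAF = (0.23078 − 0.11) / 0.23078 ≈ 0.5234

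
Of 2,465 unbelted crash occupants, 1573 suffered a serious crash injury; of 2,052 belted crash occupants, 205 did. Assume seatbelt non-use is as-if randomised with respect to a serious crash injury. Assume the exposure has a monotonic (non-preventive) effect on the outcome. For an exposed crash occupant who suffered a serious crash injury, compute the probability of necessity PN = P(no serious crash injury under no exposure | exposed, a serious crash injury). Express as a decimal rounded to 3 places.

p₁ = P(outcome | exposed) = 1573/2465 = 0.63813
p₀ = P(outcome | unexposed) = 205/2052 = 0.099903
Under exogeneity and monotonicity, PN = (p₁ − p₀) / p₁.
PN = (0.63813 − 0.099903) / 0.63813 = 0.53823 / 0.63813 ≈ 0.8434

PN ≈ 0.843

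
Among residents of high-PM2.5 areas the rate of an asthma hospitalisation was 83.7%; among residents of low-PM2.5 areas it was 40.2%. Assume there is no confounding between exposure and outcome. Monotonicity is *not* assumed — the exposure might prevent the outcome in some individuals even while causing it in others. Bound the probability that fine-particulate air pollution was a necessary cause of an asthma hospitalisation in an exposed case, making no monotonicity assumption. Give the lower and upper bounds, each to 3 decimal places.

0.520 ≤ PN ≤ 0.714

p₁ = 0.837, p₀ = 0.402.
Under exogeneity alone the bounds on PN are max{0,(p₁−p₀)/p₁} ≤ PN ≤ min{1,(1−p₀)/p₁}.
  lower = (p₁ − p₀)/p₁ = 0.435 / 0.837 ≈ 0.5197
  upper = min{1, (1 − p₀)/p₁} = 0.598 / 0.837 ≈ 0.7145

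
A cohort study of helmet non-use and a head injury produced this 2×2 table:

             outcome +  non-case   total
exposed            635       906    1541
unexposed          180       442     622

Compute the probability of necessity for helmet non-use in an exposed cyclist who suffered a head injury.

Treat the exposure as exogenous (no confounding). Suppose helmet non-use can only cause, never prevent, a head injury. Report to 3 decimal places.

PN ≈ 0.298

p₁ = P(outcome | exposed) = 635/1541 = 0.41207
p₀ = P(outcome | unexposed) = 180/622 = 0.28939
Under exogeneity and monotonicity, PN = (p₁ − p₀)/p₁.
PN = (0.41207 − 0.28939) / 0.41207 ≈ 0.2977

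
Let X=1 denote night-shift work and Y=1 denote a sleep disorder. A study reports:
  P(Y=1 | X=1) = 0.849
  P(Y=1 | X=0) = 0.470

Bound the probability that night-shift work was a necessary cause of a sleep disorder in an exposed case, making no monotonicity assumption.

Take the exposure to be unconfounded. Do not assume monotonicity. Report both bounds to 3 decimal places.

Let p₁ = 0.849, p₀ = 0.47.
Under exogeneity alone the bounds on PN are max{0,(p₁−p₀)/p₁} ≤ PN ≤ min{1,(1−p₀)/p₁}.
  lower = (p₁ − p₀)/p₁ = 0.379 / 0.849 ≈ 0.4464
  upper = min{1, (1 − p₀)/p₁} = 0.53 / 0.849 ≈ 0.6243

0.446 ≤ PN ≤ 0.624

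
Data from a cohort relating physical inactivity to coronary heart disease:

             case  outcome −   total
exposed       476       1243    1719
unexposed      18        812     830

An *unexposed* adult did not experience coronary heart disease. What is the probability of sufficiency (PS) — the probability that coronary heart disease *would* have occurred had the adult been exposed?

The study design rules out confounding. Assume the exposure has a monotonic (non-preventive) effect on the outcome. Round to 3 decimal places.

p₁ = P(outcome | exposed) = 476/1719 = 0.27691
p₀ = P(outcome | unexposed) = 18/830 = 0.021687
Under exogeneity and monotonicity, PS = (p₁ − p₀)/(1 − p₀).
PS = (0.27691 − 0.021687) / 0.97831 ≈ 0.2609

PS ≈ 0.261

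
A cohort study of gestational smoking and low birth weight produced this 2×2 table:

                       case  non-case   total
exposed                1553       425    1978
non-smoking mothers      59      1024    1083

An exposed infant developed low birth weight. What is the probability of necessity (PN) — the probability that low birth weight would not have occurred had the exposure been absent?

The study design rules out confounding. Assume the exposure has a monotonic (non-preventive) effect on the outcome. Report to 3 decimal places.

p₁ = P(outcome | exposed) = 1553/1978 = 0.78514
p₀ = P(outcome | unexposed) = 59/1083 = 0.054478
Under exogeneity and monotonicity, PN = (p₁ − p₀) / p₁.
PN = (0.78514 − 0.054478) / 0.78514 = 0.73066 / 0.78514 ≈ 0.9306

PN ≈ 0.931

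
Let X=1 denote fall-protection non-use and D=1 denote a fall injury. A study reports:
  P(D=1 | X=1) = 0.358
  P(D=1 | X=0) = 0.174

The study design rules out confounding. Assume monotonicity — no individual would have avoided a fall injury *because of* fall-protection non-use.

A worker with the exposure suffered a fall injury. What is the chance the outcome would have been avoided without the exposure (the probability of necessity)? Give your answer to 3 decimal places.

Let p₁ = 0.358, p₀ = 0.174.
Under exogeneity and monotonicity, PN = (p₁ − p₀) / p₁.
PN = (0.358 − 0.174) / 0.358 = 0.184 / 0.358 ≈ 0.5140

PN ≈ 0.514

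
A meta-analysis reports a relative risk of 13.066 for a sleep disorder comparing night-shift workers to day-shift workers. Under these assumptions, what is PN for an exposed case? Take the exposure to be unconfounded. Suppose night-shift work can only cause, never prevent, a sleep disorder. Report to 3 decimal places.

Under exogeneity and monotonicity, PN = (RR − 1) / RR = 1 − 1/RR.
PN = (13.066 − 1) / 13.066 = 12.07 / 13.066 ≈ 0.9235

PN ≈ 0.923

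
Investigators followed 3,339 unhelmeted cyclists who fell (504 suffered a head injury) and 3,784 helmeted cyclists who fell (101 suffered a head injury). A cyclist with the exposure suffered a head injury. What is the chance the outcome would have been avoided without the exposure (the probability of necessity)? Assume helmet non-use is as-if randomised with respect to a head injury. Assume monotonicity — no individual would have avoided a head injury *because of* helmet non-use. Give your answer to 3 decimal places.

p₁ = P(outcome | exposed) = 504/3339 = 0.15094
p₀ = P(outcome | unexposed) = 101/3784 = 0.026691
Under exogeneity and monotonicity, PN = (p₁ − p₀) / p₁.
PN = (0.15094 − 0.026691) / 0.15094 = 0.12425 / 0.15094 ≈ 0.8232

PN ≈ 0.823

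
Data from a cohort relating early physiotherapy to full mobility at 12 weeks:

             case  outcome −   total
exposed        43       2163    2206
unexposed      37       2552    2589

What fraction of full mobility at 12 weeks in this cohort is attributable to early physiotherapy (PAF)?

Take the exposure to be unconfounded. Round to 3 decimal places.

PAF ≈ 0.143

p₁ = P(outcome | exposed) = 43/2206 = 0.019492
p₀ = P(outcome | unexposed) = 37/2589 = 0.014291
Exposure prevalence π = 2206/4795 = 0.46006; overall risk P(Y=1) = 0.016684.
Under exogeneity, PAF = [P(Y=1) − p₀]/P(Y=1).
PAF = (0.016684 − 0.014291) / 0.016684 ≈ 0.1434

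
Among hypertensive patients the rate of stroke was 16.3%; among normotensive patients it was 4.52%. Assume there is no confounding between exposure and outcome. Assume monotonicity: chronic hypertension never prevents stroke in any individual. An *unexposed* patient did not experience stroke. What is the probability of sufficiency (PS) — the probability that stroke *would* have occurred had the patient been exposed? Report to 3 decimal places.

PS ≈ 0.123

p₁ = 0.163, p₀ = 0.0452.
Under exogeneity and monotonicity, PS = (p₁ − p₀) / (1 − p₀).
PS = (0.163 − 0.0452) / (1 − 0.0452) = 0.1178 / 0.9548 ≈ 0.1234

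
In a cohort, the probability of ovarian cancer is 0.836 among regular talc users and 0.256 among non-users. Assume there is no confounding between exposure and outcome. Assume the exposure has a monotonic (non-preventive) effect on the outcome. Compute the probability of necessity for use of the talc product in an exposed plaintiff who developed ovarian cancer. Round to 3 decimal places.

Let p₁ = 0.836, p₀ = 0.256.
Under exogeneity and monotonicity, PN = (p₁ − p₀) / p₁.
PN = (0.836 − 0.256) / 0.836 = 0.58 / 0.836 ≈ 0.6938

PN ≈ 0.694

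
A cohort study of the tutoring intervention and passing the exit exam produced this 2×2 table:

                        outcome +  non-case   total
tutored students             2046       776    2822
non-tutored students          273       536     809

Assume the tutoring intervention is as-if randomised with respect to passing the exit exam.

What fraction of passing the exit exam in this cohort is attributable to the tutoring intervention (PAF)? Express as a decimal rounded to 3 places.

PAF ≈ 0.472

p₁ = P(outcome | exposed) = 2046/2822 = 0.72502
p₀ = P(outcome | unexposed) = 273/809 = 0.33745
Exposure prevalence π = 2822/3631 = 0.7772; overall risk P(Y=1) = 0.63867.
Under exogeneity, PAF = [P(Y=1) − p₀]/P(Y=1).
PAF = (0.63867 − 0.33745) / 0.63867 ≈ 0.4716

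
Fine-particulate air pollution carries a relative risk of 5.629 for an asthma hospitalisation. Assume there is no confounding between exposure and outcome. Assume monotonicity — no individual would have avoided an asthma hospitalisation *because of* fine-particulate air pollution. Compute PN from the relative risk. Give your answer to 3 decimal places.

PN ≈ 0.822

Under exogeneity and monotonicity, PN = (RR − 1) / RR = 1 − 1/RR.
PN = (5.629 − 1) / 5.629 = 4.629 / 5.629 ≈ 0.8223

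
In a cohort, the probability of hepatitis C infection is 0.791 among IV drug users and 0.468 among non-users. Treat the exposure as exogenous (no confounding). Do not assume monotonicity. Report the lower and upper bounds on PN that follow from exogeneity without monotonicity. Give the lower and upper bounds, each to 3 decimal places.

Let p₁ = 0.791, p₀ = 0.468.
Under exogeneity alone the bounds on PN are max{0,(p₁−p₀)/p₁} ≤ PN ≤ min{1,(1−p₀)/p₁}.
  lower = (p₁ − p₀)/p₁ = 0.323 / 0.791 ≈ 0.4083
  upper = min{1, (1 − p₀)/p₁} = 0.532 / 0.791 ≈ 0.6726

0.408 ≤ PN ≤ 0.673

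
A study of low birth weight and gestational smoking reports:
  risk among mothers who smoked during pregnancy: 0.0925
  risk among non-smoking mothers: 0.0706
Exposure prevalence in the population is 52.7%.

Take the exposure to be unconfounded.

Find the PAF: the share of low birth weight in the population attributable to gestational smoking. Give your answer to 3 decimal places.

PAF ≈ 0.141

Let p₁ = 0.0925, p₀ = 0.0706.
Overall risk P(Y=1) = π·p₁ + (1−π)·p₀ = 0.527×0.0925 + 0.473×0.0706 = 0.082141.
Under exogeneity, PAF = [P(Y=1) − p₀] / P(Y=1).
PAF = (0.082141 − 0.0706) / 0.082141 ≈ 0.1405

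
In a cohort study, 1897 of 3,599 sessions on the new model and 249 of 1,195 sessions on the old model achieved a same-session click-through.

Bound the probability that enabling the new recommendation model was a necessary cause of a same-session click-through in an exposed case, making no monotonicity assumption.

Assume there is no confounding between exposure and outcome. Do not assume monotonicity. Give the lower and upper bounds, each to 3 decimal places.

0.605 ≤ PN ≤ 1.000

p₁ = P(outcome | exposed) = 1897/3599 = 0.52709
p₀ = P(outcome | unexposed) = 249/1195 = 0.20837
Under exogeneity alone the bounds on PN are max{0,(p₁−p₀)/p₁} ≤ PN ≤ min{1,(1−p₀)/p₁}.
  lower = (p₁ − p₀)/p₁ = 0.31872 / 0.52709 ≈ 0.6047
  upper = min{1, (1 − p₀)/p₁} = 0.79163 / 0.52709 ≈ 1.5019 → capped at 1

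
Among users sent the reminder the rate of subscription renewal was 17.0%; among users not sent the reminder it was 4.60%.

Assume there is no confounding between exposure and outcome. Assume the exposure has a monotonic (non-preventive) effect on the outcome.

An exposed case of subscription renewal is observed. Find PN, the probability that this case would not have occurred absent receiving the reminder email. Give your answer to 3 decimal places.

p₁ = 0.17, p₀ = 0.046.
Under exogeneity and monotonicity, PN = (p₁ − p₀) / p₁.
PN = (0.17 − 0.046) / 0.17 = 0.124 / 0.17 ≈ 0.7294

PN ≈ 0.729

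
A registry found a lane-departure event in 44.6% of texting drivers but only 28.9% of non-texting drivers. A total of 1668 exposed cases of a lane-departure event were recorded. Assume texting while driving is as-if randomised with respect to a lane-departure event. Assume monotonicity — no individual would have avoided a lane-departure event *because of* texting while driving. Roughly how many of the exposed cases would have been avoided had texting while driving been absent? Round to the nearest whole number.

p₁ = 0.446, p₀ = 0.289.
PN = (p₁ − p₀)/p₁ = (0.446 − 0.289) / 0.446 ≈ 0.35202.
Attributable cases ≈ PN × (exposed cases) = 0.35202 × 1668 ≈ 587.17.

about 587 cases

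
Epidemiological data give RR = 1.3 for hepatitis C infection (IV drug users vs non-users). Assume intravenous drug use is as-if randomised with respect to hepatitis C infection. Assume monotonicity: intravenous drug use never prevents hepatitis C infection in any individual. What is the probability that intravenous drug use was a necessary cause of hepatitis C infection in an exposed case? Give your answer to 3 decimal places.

PN ≈ 0.231

Under exogeneity and monotonicity, PN = (RR − 1) / RR = 1 − 1/RR.
PN = (1.3 − 1) / 1.3 = 0.3 / 1.3 ≈ 0.2308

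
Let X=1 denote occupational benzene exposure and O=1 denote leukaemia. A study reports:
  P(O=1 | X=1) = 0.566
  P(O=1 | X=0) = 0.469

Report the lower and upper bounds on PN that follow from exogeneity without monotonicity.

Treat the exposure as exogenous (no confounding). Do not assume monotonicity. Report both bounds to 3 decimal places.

0.171 ≤ PN ≤ 0.938

Let p₁ = 0.566, p₀ = 0.469.
Under exogeneity alone the bounds on PN are max{0,(p₁−p₀)/p₁} ≤ PN ≤ min{1,(1−p₀)/p₁}.
  lower = (p₁ − p₀)/p₁ = 0.097 / 0.566 ≈ 0.1714
  upper = min{1, (1 − p₀)/p₁} = 0.531 / 0.566 ≈ 0.9382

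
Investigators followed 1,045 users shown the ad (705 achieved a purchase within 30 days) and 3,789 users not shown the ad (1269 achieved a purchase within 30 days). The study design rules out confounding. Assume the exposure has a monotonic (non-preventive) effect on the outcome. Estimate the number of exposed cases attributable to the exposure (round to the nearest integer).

about 355 cases

p₁ = P(outcome | exposed) = 705/1045 = 0.67464
p₀ = P(outcome | unexposed) = 1269/3789 = 0.33492
PN = (p₁ − p₀)/p₁ = (0.67464 − 0.33492) / 0.67464 ≈ 0.50356.
Attributable cases ≈ PN × (exposed cases) = 0.50356 × 705 ≈ 355.01.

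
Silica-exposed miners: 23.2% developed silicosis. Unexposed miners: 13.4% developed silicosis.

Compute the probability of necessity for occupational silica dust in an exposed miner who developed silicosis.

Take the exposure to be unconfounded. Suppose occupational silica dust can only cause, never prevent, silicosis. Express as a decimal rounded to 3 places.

p₁ = 0.232, p₀ = 0.134.
Under exogeneity and monotonicity, PN = (p₁ − p₀) / p₁.
PN = (0.232 − 0.134) / 0.232 = 0.098 / 0.232 ≈ 0.4224

PN ≈ 0.422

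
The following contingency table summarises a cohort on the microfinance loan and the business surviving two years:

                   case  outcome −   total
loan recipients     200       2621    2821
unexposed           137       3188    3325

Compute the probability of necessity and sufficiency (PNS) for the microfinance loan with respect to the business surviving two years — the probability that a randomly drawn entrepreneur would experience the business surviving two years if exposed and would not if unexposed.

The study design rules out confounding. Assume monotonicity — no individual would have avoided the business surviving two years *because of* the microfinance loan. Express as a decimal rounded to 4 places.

PNS ≈ 0.0297

p₁ = P(outcome | exposed) = 200/2821 = 0.070897
p₀ = P(outcome | unexposed) = 137/3325 = 0.041203
Under exogeneity and monotonicity, PNS = p₁ − p₀.
PNS = 0.070897 − 0.041203 = 0.029694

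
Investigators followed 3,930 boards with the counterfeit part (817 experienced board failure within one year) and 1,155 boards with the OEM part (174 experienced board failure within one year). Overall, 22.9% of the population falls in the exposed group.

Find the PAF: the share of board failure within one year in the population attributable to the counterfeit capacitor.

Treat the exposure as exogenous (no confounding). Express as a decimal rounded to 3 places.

p₁ = P(outcome | exposed) = 817/3930 = 0.20789
p₀ = P(outcome | unexposed) = 174/1155 = 0.15065
Overall risk P(Y=1) = π·p₁ + (1−π)·p₀ = 0.229×0.20789 + 0.771×0.15065 = 0.16376.
Under exogeneity, PAF = [P(Y=1) − p₀] / P(Y=1).
PAF = (0.16376 − 0.15065) / 0.16376 ≈ 0.0800

PAF ≈ 0.080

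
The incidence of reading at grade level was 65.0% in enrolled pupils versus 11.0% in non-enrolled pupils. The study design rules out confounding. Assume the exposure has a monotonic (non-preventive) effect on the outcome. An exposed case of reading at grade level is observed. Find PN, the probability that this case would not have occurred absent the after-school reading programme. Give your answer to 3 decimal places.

PN ≈ 0.831

p₁ = 0.65, p₀ = 0.11.
Under exogeneity and monotonicity, PN = (p₁ − p₀) / p₁.
PN = (0.65 − 0.11) / 0.65 = 0.54 / 0.65 ≈ 0.8308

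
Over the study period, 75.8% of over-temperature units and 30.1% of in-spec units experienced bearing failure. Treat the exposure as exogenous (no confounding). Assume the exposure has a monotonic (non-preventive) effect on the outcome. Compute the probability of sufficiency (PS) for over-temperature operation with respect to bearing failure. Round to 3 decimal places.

PS ≈ 0.654

p₁ = 0.758, p₀ = 0.301.
Under exogeneity and monotonicity, PS = (p₁ − p₀) / (1 − p₀).
PS = (0.758 − 0.301) / (1 − 0.301) = 0.457 / 0.699 ≈ 0.6538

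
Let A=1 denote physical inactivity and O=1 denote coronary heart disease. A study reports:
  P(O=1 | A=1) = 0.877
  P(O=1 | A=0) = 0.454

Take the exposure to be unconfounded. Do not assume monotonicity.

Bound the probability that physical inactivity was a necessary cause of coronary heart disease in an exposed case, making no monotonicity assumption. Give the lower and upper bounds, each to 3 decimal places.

0.482 ≤ PN ≤ 0.623

Let p₁ = 0.877, p₀ = 0.454.
Under exogeneity alone the bounds on PN are max{0,(p₁−p₀)/p₁} ≤ PN ≤ min{1,(1−p₀)/p₁}.
  lower = (p₁ − p₀)/p₁ = 0.423 / 0.877 ≈ 0.4823
  upper = min{1, (1 − p₀)/p₁} = 0.546 / 0.877 ≈ 0.6226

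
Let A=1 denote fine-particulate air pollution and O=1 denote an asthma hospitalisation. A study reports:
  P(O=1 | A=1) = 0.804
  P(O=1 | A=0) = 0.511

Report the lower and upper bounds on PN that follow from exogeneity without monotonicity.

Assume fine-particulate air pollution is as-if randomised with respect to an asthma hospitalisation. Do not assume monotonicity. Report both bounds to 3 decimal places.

0.364 ≤ PN ≤ 0.608

Let p₁ = 0.804, p₀ = 0.511.
Under exogeneity alone the bounds on PN are max{0,(p₁−p₀)/p₁} ≤ PN ≤ min{1,(1−p₀)/p₁}.
  lower = (p₁ − p₀)/p₁ = 0.293 / 0.804 ≈ 0.3644
  upper = min{1, (1 − p₀)/p₁} = 0.489 / 0.804 ≈ 0.6082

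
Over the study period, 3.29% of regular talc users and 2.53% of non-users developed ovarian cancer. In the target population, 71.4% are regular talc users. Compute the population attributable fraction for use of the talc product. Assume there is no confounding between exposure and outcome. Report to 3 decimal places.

PAF ≈ 0.177

p₁ = 0.0329, p₀ = 0.0253.
Overall risk P(Y=1) = π·p₁ + (1−π)·p₀ = 0.714×0.0329 + 0.286×0.0253 = 0.030726.
Under exogeneity, PAF = [P(Y=1) − p₀] / P(Y=1).
PAF = (0.030726 − 0.0253) / 0.030726 ≈ 0.1766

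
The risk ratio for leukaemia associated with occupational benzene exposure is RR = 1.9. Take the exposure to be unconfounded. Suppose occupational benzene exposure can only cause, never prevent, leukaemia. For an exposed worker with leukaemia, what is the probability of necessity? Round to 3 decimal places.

PN ≈ 0.474

Under exogeneity and monotonicity, PN = (RR − 1) / RR = 1 − 1/RR.
PN = (1.9 − 1) / 1.9 = 0.9 / 1.9 ≈ 0.4737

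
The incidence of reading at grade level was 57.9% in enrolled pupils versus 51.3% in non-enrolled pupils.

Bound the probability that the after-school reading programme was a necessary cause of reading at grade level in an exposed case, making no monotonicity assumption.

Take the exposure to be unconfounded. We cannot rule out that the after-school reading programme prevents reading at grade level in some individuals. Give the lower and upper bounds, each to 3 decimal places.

p₁ = 0.579, p₀ = 0.513.
Under exogeneity alone the bounds on PN are max{0,(p₁−p₀)/p₁} ≤ PN ≤ min{1,(1−p₀)/p₁}.
  lower = (p₁ − p₀)/p₁ = 0.066 / 0.579 ≈ 0.1140
  upper = min{1, (1 − p₀)/p₁} = 0.487 / 0.579 ≈ 0.8411

0.114 ≤ PN ≤ 0.841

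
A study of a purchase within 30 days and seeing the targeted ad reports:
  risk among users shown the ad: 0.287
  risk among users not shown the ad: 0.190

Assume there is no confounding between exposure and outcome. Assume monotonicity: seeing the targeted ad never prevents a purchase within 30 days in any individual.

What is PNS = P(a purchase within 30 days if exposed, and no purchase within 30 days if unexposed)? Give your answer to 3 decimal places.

PNS ≈ 0.097

Let p₁ = 0.287, p₀ = 0.19.
Under exogeneity and monotonicity, PNS = p₁ − p₀.
PNS = 0.287 − 0.19 = 0.097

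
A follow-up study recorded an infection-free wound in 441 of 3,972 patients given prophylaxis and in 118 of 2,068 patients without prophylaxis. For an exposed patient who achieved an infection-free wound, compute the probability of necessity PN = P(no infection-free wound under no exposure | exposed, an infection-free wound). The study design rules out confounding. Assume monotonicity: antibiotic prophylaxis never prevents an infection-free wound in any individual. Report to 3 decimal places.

p₁ = P(outcome | exposed) = 441/3972 = 0.11103
p₀ = P(outcome | unexposed) = 118/2068 = 0.05706
Under exogeneity and monotonicity, PN = (p₁ − p₀) / p₁.
PN = (0.11103 − 0.05706) / 0.11103 = 0.053967 / 0.11103 ≈ 0.4861

PN ≈ 0.486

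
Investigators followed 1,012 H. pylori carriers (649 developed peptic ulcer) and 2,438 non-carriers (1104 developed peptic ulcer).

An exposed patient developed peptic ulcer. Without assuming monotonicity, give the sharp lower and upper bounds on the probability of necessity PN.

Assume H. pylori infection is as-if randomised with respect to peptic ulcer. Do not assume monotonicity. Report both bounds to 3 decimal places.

0.294 ≤ PN ≤ 0.853

p₁ = P(outcome | exposed) = 649/1012 = 0.6413
p₀ = P(outcome | unexposed) = 1104/2438 = 0.45283
Under exogeneity alone the bounds on PN are max{0,(p₁−p₀)/p₁} ≤ PN ≤ min{1,(1−p₀)/p₁}.
  lower = (p₁ − p₀)/p₁ = 0.18847 / 0.6413 ≈ 0.2939
  upper = min{1, (1 − p₀)/p₁} = 0.54717 / 0.6413 ≈ 0.8532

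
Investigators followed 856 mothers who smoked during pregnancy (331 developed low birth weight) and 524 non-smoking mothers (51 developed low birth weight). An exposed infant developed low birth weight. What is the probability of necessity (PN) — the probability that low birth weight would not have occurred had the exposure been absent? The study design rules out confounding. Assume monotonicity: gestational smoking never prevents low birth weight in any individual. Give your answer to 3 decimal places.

PN ≈ 0.748

p₁ = P(outcome | exposed) = 331/856 = 0.38668
p₀ = P(outcome | unexposed) = 51/524 = 0.097328
Under exogeneity and monotonicity, PN = (p₁ − p₀) / p₁.
PN = (0.38668 − 0.097328) / 0.38668 = 0.28935 / 0.38668 ≈ 0.7483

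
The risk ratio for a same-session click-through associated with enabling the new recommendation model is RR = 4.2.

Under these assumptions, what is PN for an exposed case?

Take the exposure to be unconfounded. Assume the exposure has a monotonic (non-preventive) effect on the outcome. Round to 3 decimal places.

Under exogeneity and monotonicity, PN = (RR − 1) / RR = 1 − 1/RR.
PN = (4.2 − 1) / 4.2 = 3.2 / 4.2 ≈ 0.7619

PN ≈ 0.762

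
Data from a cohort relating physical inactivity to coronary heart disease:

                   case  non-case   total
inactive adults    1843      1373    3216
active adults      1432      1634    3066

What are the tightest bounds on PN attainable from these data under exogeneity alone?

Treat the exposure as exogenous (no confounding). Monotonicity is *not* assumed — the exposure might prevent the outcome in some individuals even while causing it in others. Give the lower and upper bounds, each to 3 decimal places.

0.185 ≤ PN ≤ 0.930

p₁ = P(outcome | exposed) = 1843/3216 = 0.57307
p₀ = P(outcome | unexposed) = 1432/3066 = 0.46706
Under exogeneity alone the bounds on PN are max{0,(p₁−p₀)/p₁} ≤ PN ≤ min{1,(1−p₀)/p₁}.
  lower = (p₁ − p₀)/p₁ = 0.10601 / 0.57307 ≈ 0.1850
  upper = min{1, (1 − p₀)/p₁} = 0.53294 / 0.57307 ≈ 0.9300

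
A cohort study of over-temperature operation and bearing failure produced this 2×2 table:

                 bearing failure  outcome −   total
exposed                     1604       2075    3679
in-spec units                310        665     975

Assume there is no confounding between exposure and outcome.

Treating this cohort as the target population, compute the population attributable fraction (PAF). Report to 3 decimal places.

PAF ≈ 0.227

p₁ = P(outcome | exposed) = 1604/3679 = 0.43599
p₀ = P(outcome | unexposed) = 310/975 = 0.31795
Exposure prevalence π = 3679/4654 = 0.7905; overall risk P(Y=1) = 0.41126.
Under exogeneity, PAF = [P(Y=1) − p₀]/P(Y=1).
PAF = (0.41126 − 0.31795) / 0.41126 ≈ 0.2269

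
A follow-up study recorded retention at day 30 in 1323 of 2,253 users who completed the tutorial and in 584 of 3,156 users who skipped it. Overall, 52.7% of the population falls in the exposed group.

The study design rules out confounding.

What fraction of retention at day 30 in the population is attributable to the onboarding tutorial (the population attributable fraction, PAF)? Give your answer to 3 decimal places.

p₁ = P(outcome | exposed) = 1323/2253 = 0.58722
p₀ = P(outcome | unexposed) = 584/3156 = 0.18504
Overall risk P(Y=1) = π·p₁ + (1−π)·p₀ = 0.527×0.58722 + 0.473×0.18504 = 0.39699.
Under exogeneity, PAF = [P(Y=1) − p₀] / P(Y=1).
PAF = (0.39699 − 0.18504) / 0.39699 ≈ 0.5339

PAF ≈ 0.534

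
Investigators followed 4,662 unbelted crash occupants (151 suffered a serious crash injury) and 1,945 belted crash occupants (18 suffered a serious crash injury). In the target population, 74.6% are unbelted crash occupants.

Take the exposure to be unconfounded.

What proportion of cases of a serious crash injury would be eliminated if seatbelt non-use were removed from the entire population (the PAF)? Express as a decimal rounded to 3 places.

PAF ≈ 0.651

p₁ = P(outcome | exposed) = 151/4662 = 0.03239
p₀ = P(outcome | unexposed) = 18/1945 = 0.0092545
Overall risk P(Y=1) = π·p₁ + (1−π)·p₀ = 0.746×0.03239 + 0.254×0.0092545 = 0.026513.
Under exogeneity, PAF = [P(Y=1) − p₀] / P(Y=1).
PAF = (0.026513 − 0.0092545) / 0.026513 ≈ 0.6509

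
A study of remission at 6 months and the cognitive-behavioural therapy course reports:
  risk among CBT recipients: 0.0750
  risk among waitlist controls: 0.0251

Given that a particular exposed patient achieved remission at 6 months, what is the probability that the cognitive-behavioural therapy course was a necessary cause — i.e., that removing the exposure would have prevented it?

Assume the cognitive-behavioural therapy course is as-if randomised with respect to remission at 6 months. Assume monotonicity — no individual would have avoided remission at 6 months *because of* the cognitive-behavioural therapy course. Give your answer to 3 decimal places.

PN ≈ 0.665

Let p₁ = 0.075, p₀ = 0.0251.
Under exogeneity and monotonicity, PN = (p₁ − p₀) / p₁.
PN = (0.075 − 0.0251) / 0.075 = 0.0499 / 0.075 ≈ 0.6653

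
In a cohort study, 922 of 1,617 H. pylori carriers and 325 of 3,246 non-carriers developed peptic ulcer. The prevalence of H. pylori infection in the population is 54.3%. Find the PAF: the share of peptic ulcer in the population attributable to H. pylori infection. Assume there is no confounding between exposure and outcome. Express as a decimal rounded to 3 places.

p₁ = P(outcome | exposed) = 922/1617 = 0.57019
p₀ = P(outcome | unexposed) = 325/3246 = 0.10012
Overall risk P(Y=1) = π·p₁ + (1−π)·p₀ = 0.543×0.57019 + 0.457×0.10012 = 0.35537.
Under exogeneity, PAF = [P(Y=1) − p₀] / P(Y=1).
PAF = (0.35537 − 0.10012) / 0.35537 ≈ 0.7183

PAF ≈ 0.718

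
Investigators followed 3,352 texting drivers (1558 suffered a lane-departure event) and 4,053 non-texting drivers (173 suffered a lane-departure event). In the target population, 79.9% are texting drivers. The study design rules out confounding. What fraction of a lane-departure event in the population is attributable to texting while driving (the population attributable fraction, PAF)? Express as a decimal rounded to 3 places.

PAF ≈ 0.888

p₁ = P(outcome | exposed) = 1558/3352 = 0.4648
p₀ = P(outcome | unexposed) = 173/4053 = 0.042684
Overall risk P(Y=1) = π·p₁ + (1−π)·p₀ = 0.799×0.4648 + 0.201×0.042684 = 0.37995.
Under exogeneity, PAF = [P(Y=1) − p₀] / P(Y=1).
PAF = (0.37995 − 0.042684) / 0.37995 ≈ 0.8877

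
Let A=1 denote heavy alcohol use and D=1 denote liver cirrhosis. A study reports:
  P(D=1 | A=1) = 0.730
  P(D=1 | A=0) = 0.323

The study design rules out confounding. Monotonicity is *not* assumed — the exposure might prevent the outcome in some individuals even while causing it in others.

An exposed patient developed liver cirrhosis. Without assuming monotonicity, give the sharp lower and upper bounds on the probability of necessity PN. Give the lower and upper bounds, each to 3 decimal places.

0.558 ≤ PN ≤ 0.927

Let p₁ = 0.73, p₀ = 0.323.
Under exogeneity alone the bounds on PN are max{0,(p₁−p₀)/p₁} ≤ PN ≤ min{1,(1−p₀)/p₁}.
  lower = (p₁ − p₀)/p₁ = 0.407 / 0.73 ≈ 0.5575
  upper = min{1, (1 − p₀)/p₁} = 0.677 / 0.73 ≈ 0.9274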